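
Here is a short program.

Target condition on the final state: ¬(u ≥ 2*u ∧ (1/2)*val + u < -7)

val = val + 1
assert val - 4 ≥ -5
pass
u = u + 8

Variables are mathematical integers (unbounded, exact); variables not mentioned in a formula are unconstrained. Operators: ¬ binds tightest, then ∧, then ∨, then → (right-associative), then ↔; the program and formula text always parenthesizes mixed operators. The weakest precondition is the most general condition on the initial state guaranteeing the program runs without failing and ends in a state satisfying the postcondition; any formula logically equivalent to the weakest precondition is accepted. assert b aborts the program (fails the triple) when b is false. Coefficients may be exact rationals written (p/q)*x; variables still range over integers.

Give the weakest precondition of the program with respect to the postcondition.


Working backward. After the program, the postcondition ¬(u ≥ 2*u ∧ (1/2)*val + u < -7) must hold; in canonical form it is ¬(u ≤ 0 ∧ u + (1/2)*val < -7).
Before u := u + 8: ¬(u ≤ -8 ∧ u + (1/2)*val < -15)
Before skip: ¬(u ≤ -8 ∧ u + (1/2)*val < -15)
Before assert val - 4 ≥ -5: val ≥ -1 ∧ (¬(u ≤ -8 ∧ u + (1/2)*val < -15))
Before val := val + 1: val ≥ -2 ∧ (¬(u ≤ -8 ∧ u + (1/2)*val < -31/2))
Answer: WP = val ≥ -2 ∧ (¬(u ≤ -8 ∧ u + (1/2)*val < -31/2))


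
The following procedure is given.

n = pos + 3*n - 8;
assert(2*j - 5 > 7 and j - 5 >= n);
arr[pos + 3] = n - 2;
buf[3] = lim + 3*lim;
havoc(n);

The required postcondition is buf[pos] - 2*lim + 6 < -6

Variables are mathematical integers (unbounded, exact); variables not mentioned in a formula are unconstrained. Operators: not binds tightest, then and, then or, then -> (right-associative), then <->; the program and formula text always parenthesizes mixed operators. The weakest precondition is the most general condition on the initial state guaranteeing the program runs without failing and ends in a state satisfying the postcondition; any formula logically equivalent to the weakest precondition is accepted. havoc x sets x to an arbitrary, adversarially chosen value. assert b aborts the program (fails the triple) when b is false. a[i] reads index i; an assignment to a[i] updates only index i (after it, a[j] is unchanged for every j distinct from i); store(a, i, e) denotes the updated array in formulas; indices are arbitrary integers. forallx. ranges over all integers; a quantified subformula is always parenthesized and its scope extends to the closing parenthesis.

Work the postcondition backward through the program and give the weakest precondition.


Working backward. After the program, the postcondition buf[pos] - 2*lim + 6 < -6 must hold; in canonical form it is buf[pos] < 2*lim - 12.
Before havoc n: buf[pos] < 2*lim - 12
Before buf[3] := lim + 3*lim: store(buf, 3, 4*lim)[pos] < 2*lim - 12
Before arr[pos + 3] := n - 2: store(buf, 3, 4*lim)[pos] < 2*lim - 12
Before assert 2*j - 5 > 7 and j - 5 >= n: 2*j > 12 and j >= n + 5 and store(buf, 3, 4*lim)[pos] < 2*lim - 12
Before n := pos + 3*n - 8: 2*j > 12 and j >= 3*n + pos - 3 and store(buf, 3, 4*lim)[pos] < 2*lim - 12
Answer: WP = 2*j > 12 and j >= 3*n + pos - 3 and store(buf, 3, 4*lim)[pos] < 2*lim - 12


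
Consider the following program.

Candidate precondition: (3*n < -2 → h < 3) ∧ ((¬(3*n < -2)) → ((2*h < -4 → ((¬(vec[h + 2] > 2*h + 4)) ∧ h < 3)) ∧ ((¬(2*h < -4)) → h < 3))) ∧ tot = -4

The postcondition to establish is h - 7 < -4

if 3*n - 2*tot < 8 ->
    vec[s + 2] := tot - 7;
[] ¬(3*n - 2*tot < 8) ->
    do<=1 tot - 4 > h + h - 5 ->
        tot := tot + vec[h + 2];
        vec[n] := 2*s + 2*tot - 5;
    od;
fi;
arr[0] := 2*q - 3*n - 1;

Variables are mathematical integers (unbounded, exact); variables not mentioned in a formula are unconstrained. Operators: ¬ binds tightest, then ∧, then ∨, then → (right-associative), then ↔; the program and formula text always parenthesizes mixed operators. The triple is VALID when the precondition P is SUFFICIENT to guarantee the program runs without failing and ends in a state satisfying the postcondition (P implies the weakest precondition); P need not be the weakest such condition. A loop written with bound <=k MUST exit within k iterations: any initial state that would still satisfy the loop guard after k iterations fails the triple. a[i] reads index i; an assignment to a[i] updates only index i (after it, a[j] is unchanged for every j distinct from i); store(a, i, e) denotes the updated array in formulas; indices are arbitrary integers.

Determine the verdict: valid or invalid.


Working backward. After the program, the postcondition h - 7 < -4 must hold; in canonical form it is h < 3.
Before arr[0] := 2*q - 3*n - 1: h < 3
Then branch requires h < 3; else branch requires (tot > 2*h - 1 → ((¬(vec[h + 2] + tot > 2*h - 1)) ∧ h < 3)) ∧ ((¬(tot > 2*h - 1)) → h < 3).
Before the if: (3*n < 2*tot + 8 → h < 3) ∧ ((¬(3*n < 2*tot + 8)) → ((tot > 2*h - 1 → ((¬(vec[h + 2] + tot > 2*h - 1)) ∧ h < 3)) ∧ ((¬(tot > 2*h - 1)) → h < 3)))
The weakest precondition is (3*n < 2*tot + 8 → h < 3) ∧ ((¬(3*n < 2*tot + 8)) → ((tot > 2*h - 1 → ((¬(vec[h + 2] + tot > 2*h - 1)) ∧ h < 3)) ∧ ((¬(tot > 2*h - 1)) → h < 3))).
Check whether (3*n < -2 → h < 3) ∧ ((¬(3*n < -2)) → ((2*h < -4 → ((¬(vec[h + 2] > 2*h + 4)) ∧ h < 3)) ∧ ((¬(2*h < -4)) → h < 3))) ∧ tot = -4 implies it.
Countermodel: at the initial state h = -2, n = 0, tot = -4, vec = {[0] = 1, elsewhere 1}, the precondition holds but the weakest precondition fails.
Answer: invalid


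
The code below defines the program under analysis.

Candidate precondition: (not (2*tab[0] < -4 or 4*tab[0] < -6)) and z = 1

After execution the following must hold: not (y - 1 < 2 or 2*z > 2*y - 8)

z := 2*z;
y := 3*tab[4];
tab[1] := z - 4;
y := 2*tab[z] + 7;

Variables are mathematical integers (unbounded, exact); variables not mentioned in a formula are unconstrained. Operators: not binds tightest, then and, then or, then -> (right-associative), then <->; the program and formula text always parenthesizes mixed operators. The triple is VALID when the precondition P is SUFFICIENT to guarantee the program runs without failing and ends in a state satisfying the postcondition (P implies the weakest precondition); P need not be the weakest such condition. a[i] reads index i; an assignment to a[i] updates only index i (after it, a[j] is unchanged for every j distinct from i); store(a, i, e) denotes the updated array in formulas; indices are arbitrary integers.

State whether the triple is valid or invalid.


Working backward. After the program, the postcondition not (y - 1 < 2 or 2*z > 2*y - 8) must hold; in canonical form it is not (y < 3 or 2*z > 2*y - 8).
Before y := 2*tab[z] + 7: not (2*tab[z] < -4 or 2*z > 4*tab[z] + 6)
Before tab[1] := z - 4: not (2*store(tab, 1, z - 4)[z] < -4 or 2*z > 4*store(tab, 1, z - 4)[z] + 6)
Before y := 3*tab[4]: not (2*store(tab, 1, z - 4)[z] < -4 or 2*z > 4*store(tab, 1, z - 4)[z] + 6)
Before z := 2*z: not (2*store(tab, 1, 2*z - 4)[2*z] < -4 or 4*z > 4*store(tab, 1, 2*z - 4)[2*z] + 6)
The weakest precondition is not (2*store(tab, 1, 2*z - 4)[2*z] < -4 or 4*z > 4*store(tab, 1, 2*z - 4)[2*z] + 6).
Check whether (not (2*tab[0] < -4 or 4*tab[0] < -6)) and z = 1 implies it.
Countermodel: at the initial state tab = {[0] = 15215, [1] = 15215, [2] = -1, elsewhere 15215}, z = 1, the precondition holds but the weakest precondition fails.
Answer: invalid


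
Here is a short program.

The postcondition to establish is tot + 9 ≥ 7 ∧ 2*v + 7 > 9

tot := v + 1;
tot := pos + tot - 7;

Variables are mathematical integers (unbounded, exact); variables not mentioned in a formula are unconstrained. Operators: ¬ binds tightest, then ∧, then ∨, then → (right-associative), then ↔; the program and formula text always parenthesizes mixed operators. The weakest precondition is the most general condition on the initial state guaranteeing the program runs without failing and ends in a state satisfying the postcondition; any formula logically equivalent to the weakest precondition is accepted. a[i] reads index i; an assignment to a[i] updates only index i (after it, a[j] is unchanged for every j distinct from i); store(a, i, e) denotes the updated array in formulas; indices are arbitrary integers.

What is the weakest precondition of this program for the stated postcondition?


Working backward. After the program, the postcondition tot + 9 ≥ 7 ∧ 2*v + 7 > 9 must hold; in canonical form it is tot ≥ -2 ∧ 2*v > 2.
Before tot := pos + tot - 7: pos + tot ≥ 5 ∧ 2*v > 2
Before tot := v + 1: pos + v ≥ 4 ∧ 2*v > 2
Answer: WP = pos + v ≥ 4 ∧ 2*v > 2


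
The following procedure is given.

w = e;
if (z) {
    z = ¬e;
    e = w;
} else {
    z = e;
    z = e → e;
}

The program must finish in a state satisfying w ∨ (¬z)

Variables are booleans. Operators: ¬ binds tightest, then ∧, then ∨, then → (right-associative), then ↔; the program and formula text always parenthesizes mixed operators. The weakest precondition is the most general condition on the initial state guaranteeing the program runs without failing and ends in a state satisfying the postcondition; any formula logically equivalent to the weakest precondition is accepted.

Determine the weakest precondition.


Working backward. After the program, w ∨ (¬z) must hold.
Then branch requires w ∨ e; else branch requires w.
Before the if: (z → (w ∨ e)) ∧ ((¬z) → w)
Before w := e: (z → e) ∧ ((¬z) → e)
Answer: WP = (z → e) ∧ ((¬z) → e)


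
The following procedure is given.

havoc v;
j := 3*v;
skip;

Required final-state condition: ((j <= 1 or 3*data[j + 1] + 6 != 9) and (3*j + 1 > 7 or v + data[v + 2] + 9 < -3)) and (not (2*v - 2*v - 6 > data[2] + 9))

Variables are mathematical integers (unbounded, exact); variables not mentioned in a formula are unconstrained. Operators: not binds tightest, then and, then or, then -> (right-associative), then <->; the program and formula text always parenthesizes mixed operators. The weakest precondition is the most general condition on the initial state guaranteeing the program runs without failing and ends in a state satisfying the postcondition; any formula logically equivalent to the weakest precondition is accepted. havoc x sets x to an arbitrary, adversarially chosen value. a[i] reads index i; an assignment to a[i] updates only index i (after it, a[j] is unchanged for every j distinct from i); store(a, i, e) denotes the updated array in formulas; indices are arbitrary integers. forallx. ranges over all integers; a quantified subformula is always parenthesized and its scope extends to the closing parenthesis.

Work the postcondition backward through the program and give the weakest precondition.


Working backward. After the program, the postcondition ((j <= 1 or 3*data[j + 1] + 6 != 9) and (3*j + 1 > 7 or v + data[v + 2] + 9 < -3)) and (not (2*v - 2*v - 6 > data[2] + 9)) must hold; in canonical form it is (j <= 1 or 3*data[j + 1] != 3) and (3*j > 6 or data[v + 2] + v < -12) and (not (data[2] < -15)).
Before skip: (j <= 1 or 3*data[j + 1] != 3) and (3*j > 6 or data[v + 2] + v < -12) and (not (data[2] < -15))
Before j := 3*v: (3*v <= 1 or 3*data[3*v + 1] != 3) and (9*v > 6 or data[v + 2] + v < -12) and (not (data[2] < -15))
Before havoc v: forall v_1. ((3*v_1 <= 1 or 3*data[3*v_1 + 1] != 3) and (9*v_1 > 6 or data[v_1 + 2] + v_1 < -12) and (not (data[2] < -15)))
Answer: WP = forall v_1. ((3*v_1 <= 1 or 3*data[3*v_1 + 1] != 3) and (9*v_1 > 6 or data[v_1 + 2] + v_1 < -12) and (not (data[2] < -15)))


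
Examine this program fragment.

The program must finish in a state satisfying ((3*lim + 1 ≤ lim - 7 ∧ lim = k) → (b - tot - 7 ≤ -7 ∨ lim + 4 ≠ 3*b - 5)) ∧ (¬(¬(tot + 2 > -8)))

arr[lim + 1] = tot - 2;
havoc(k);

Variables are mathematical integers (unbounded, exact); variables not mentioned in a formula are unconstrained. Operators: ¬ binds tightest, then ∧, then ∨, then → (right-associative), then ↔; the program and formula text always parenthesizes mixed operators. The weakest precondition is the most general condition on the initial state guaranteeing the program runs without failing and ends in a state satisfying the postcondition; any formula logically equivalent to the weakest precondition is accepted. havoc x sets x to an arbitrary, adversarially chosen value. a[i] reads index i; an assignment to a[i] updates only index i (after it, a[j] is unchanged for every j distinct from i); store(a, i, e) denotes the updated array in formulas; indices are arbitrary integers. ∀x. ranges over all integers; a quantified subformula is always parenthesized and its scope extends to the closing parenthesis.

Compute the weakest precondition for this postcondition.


Working backward. After the program, the postcondition ((3*lim + 1 ≤ lim - 7 ∧ lim = k) → (b - tot - 7 ≤ -7 ∨ lim + 4 ≠ 3*b - 5)) ∧ (¬(¬(tot + 2 > -8))) must hold; in canonical form it is ((2*lim ≤ -8 ∧ lim = k) → (b ≤ tot ∨ lim ≠ 3*b - 9)) ∧ tot > -10.
Before havoc k: ∀k_1. (((2*lim ≤ -8 ∧ lim = k_1) → (b ≤ tot ∨ lim ≠ 3*b - 9)) ∧ tot > -10)
Before arr[lim + 1] := tot - 2: ∀k_1. (((2*lim ≤ -8 ∧ lim = k_1) → (b ≤ tot ∨ lim ≠ 3*b - 9)) ∧ tot > -10)
Answer: WP = ∀k_1. (((2*lim ≤ -8 ∧ lim = k_1) → (b ≤ tot ∨ lim ≠ 3*b - 9)) ∧ tot > -10)


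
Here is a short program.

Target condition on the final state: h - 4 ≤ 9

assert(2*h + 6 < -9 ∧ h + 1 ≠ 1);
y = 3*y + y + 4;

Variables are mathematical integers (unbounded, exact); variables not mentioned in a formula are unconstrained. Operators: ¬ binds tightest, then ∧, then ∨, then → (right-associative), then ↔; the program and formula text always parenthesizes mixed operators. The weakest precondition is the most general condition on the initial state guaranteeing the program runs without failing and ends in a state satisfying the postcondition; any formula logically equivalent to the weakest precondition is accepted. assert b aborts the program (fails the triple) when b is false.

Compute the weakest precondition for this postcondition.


Working backward. After the program, the postcondition h - 4 ≤ 9 must hold; in canonical form it is h ≤ 13.
Before y := 3*y + y + 4: h ≤ 13
Before assert 2*h + 6 < -9 ∧ h + 1 ≠ 1: 2*h < -15 ∧ h ≠ 0 ∧ h ≤ 13
Answer: WP = 2*h < -15 ∧ h ≠ 0 ∧ h ≤ 13


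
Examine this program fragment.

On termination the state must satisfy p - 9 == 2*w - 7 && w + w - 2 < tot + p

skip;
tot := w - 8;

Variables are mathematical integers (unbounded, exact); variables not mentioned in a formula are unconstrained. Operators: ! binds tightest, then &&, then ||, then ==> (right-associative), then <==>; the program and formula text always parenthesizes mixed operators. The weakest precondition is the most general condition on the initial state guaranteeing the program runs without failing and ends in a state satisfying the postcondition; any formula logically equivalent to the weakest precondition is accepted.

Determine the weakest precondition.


Working backward. After the program, the postcondition p - 9 == 2*w - 7 && w + w - 2 < tot + p must hold; in canonical form it is p == 2*w + 2 && 2*w < p + tot + 2.
Before tot := w - 8: p == 2*w + 2 && w < p - 6
Before skip: p == 2*w + 2 && w < p - 6
Answer: WP = p == 2*w + 2 && w < p - 6


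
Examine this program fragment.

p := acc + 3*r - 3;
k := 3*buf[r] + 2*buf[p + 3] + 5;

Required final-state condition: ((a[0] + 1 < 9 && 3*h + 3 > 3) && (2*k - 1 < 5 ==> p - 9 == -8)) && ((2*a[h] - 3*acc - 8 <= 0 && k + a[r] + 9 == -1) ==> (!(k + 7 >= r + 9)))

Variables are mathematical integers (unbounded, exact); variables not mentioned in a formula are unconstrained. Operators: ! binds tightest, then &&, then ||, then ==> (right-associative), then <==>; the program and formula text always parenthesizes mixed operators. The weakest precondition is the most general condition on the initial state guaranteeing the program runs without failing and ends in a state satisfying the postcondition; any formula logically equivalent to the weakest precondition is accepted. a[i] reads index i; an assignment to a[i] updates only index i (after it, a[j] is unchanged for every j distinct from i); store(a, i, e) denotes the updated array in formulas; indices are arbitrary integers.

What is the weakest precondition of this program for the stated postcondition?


Working backward. After the program, the postcondition ((a[0] + 1 < 9 && 3*h + 3 > 3) && (2*k - 1 < 5 ==> p - 9 == -8)) && ((2*a[h] - 3*acc - 8 <= 0 && k + a[r] + 9 == -1) ==> (!(k + 7 >= r + 9))) must hold; in canonical form it is a[0] < 8 && 3*h > 0 && (2*k < 6 ==> p == 1) && ((2*a[h] <= 3*acc + 8 && a[r] + k == -10) ==> (!(k >= r + 2))).
Before k := 3*buf[r] + 2*buf[p + 3] + 5: a[0] < 8 && 3*h > 0 && (4*buf[p + 3] + 6*buf[r] < -4 ==> p == 1) && ((2*a[h] <= 3*acc + 8 && a[r] + 2*buf[p + 3] + 3*buf[r] == -15) ==> (!(2*buf[p + 3] + 3*buf[r] >= r - 3)))
Before p := acc + 3*r - 3: a[0] < 8 && 3*h > 0 && (4*buf[acc + 3*r] + 6*buf[r] < -4 ==> acc + 3*r == 4) && ((2*a[h] <= 3*acc + 8 && a[r] + 2*buf[acc + 3*r] + 3*buf[r] == -15) ==> (!(2*buf[acc + 3*r] + 3*buf[r] >= r - 3)))
Answer: WP = a[0] < 8 && 3*h > 0 && (4*buf[acc + 3*r] + 6*buf[r] < -4 ==> acc + 3*r == 4) && ((2*a[h] <= 3*acc + 8 && a[r] + 2*buf[acc + 3*r] + 3*buf[r] == -15) ==> (!(2*buf[acc + 3*r] + 3*buf[r] >= r - 3)))


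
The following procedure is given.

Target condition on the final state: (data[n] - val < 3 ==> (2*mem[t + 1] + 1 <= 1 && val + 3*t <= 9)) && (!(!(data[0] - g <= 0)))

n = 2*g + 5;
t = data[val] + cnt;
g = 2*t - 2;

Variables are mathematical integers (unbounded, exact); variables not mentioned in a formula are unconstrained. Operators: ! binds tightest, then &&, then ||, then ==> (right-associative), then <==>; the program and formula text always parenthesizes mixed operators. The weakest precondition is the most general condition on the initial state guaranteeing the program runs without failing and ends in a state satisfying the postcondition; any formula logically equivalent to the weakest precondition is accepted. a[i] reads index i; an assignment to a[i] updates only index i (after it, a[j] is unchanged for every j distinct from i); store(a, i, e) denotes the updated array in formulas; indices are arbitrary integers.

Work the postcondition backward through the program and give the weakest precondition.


Working backward. After the program, the postcondition (data[n] - val < 3 ==> (2*mem[t + 1] + 1 <= 1 && val + 3*t <= 9)) && (!(!(data[0] - g <= 0))) must hold; in canonical form it is (data[n] < val + 3 ==> (2*mem[t + 1] <= 0 && 3*t + val <= 9)) && data[0] <= g.
Before g := 2*t - 2: (data[n] < val + 3 ==> (2*mem[t + 1] <= 0 && 3*t + val <= 9)) && data[0] <= 2*t - 2
Before t := data[val] + cnt: (data[n] < val + 3 ==> (2*mem[data[val] + cnt + 1] <= 0 && 3*data[val] + 3*cnt + val <= 9)) && data[0] <= 2*data[val] + 2*cnt - 2
Before n := 2*g + 5: (data[2*g + 5] < val + 3 ==> (2*mem[data[val] + cnt + 1] <= 0 && 3*data[val] + 3*cnt + val <= 9)) && data[0] <= 2*data[val] + 2*cnt - 2
Answer: WP = (data[2*g + 5] < val + 3 ==> (2*mem[data[val] + cnt + 1] <= 0 && 3*data[val] + 3*cnt + val <= 9)) && data[0] <= 2*data[val] + 2*cnt - 2


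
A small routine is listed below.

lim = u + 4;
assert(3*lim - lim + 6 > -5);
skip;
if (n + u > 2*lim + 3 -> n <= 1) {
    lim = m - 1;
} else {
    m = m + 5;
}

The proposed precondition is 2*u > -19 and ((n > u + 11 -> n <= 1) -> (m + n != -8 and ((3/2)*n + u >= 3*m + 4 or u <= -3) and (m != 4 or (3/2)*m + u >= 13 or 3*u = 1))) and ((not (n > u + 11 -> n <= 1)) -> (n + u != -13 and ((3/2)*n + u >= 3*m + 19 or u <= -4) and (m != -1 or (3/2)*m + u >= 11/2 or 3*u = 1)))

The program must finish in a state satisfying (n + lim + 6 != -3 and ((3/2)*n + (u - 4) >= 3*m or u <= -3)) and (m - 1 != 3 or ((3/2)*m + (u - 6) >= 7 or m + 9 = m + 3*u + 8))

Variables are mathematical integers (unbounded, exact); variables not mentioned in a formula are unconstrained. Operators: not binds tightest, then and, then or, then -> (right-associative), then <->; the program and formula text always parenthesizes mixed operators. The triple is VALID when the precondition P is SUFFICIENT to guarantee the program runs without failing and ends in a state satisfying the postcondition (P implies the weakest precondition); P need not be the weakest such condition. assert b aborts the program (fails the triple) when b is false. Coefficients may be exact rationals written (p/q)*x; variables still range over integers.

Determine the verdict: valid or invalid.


Working backward. After the program, the postcondition (n + lim + 6 != -3 and ((3/2)*n + (u - 4) >= 3*m or u <= -3)) and (m - 1 != 3 or ((3/2)*m + (u - 6) >= 7 or m + 9 = m + 3*u + 8)) must hold; in canonical form it is lim + n != -9 and ((3/2)*n + u >= 3*m + 4 or u <= -3) and (m != 4 or (3/2)*m + u >= 13 or 3*u = 1).
Then branch requires m + n != -8 and ((3/2)*n + u >= 3*m + 4 or u <= -3) and (m != 4 or (3/2)*m + u >= 13 or 3*u = 1); else branch requires lim + n != -9 and ((3/2)*n + u >= 3*m + 19 or u <= -3) and (m != -1 or (3/2)*m + u >= 11/2 or 3*u = 1).
Before the if: ((n + u > 2*lim + 3 -> n <= 1) -> (m + n != -8 and ((3/2)*n + u >= 3*m + 4 or u <= -3) and (m != 4 or (3/2)*m + u >= 13 or 3*u = 1))) and ((not (n + u > 2*lim + 3 -> n <= 1)) -> (lim + n != -9 and ((3/2)*n + u >= 3*m + 19 or u <= -3) and (m != -1 or (3/2)*m + u >= 11/2 or 3*u = 1)))
Before skip: ((n + u > 2*lim + 3 -> n <= 1) -> (m + n != -8 and ((3/2)*n + u >= 3*m + 4 or u <= -3) and (m != 4 or (3/2)*m + u >= 13 or 3*u = 1))) and ((not (n + u > 2*lim + 3 -> n <= 1)) -> (lim + n != -9 and ((3/2)*n + u >= 3*m + 19 or u <= -3) and (m != -1 or (3/2)*m + u >= 11/2 or 3*u = 1)))
Before assert 3*lim - lim + 6 > -5: 2*lim > -11 and ((n + u > 2*lim + 3 -> n <= 1) -> (m + n != -8 and ((3/2)*n + u >= 3*m + 4 or u <= -3) and (m != 4 or (3/2)*m + u >= 13 or 3*u = 1))) and ((not (n + u > 2*lim + 3 -> n <= 1)) -> (lim + n != -9 and ((3/2)*n + u >= 3*m + 19 or u <= -3) and (m != -1 or (3/2)*m + u >= 11/2 or 3*u = 1)))
Before lim := u + 4: 2*u > -19 and ((n > u + 11 -> n <= 1) -> (m + n != -8 and ((3/2)*n + u >= 3*m + 4 or u <= -3) and (m != 4 or (3/2)*m + u >= 13 or 3*u = 1))) and ((not (n > u + 11 -> n <= 1)) -> (n + u != -13 and ((3/2)*n + u >= 3*m + 19 or u <= -3) and (m != -1 or (3/2)*m + u >= 11/2 or 3*u = 1)))
The weakest precondition is 2*u > -19 and ((n > u + 11 -> n <= 1) -> (m + n != -8 and ((3/2)*n + u >= 3*m + 4 or u <= -3) and (m != 4 or (3/2)*m + u >= 13 or 3*u = 1))) and ((not (n > u + 11 -> n <= 1)) -> (n + u != -13 and ((3/2)*n + u >= 3*m + 19 or u <= -3) and (m != -1 or (3/2)*m + u >= 11/2 or 3*u = 1))).
Check whether 2*u > -19 and ((n > u + 11 -> n <= 1) -> (m + n != -8 and ((3/2)*n + u >= 3*m + 4 or u <= -3) and (m != 4 or (3/2)*m + u >= 13 or 3*u = 1))) and ((not (n > u + 11 -> n <= 1)) -> (n + u != -13 and ((3/2)*n + u >= 3*m + 19 or u <= -4) and (m != -1 or (3/2)*m + u >= 11/2 or 3*u = 1))) implies it.
Every state satisfying the precondition satisfies the weakest precondition: the implication holds.
Answer: valid


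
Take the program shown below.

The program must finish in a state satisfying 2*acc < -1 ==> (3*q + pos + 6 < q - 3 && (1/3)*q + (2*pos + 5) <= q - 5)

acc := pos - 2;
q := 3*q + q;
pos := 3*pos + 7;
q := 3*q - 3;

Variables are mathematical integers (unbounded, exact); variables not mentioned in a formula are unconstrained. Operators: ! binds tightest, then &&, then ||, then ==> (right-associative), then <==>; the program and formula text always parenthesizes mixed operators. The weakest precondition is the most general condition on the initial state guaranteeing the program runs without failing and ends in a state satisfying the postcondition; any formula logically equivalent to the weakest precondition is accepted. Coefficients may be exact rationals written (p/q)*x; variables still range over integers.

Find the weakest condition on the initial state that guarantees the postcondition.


Working backward. After the program, the postcondition 2*acc < -1 ==> (3*q + pos + 6 < q - 3 && (1/3)*q + (2*pos + 5) <= q - 5) must hold; in canonical form it is 2*acc < -1 ==> (pos + 2*q < -9 && 2*pos <= (2/3)*q - 10).
Before q := 3*q - 3: 2*acc < -1 ==> (pos + 6*q < -3 && 2*pos <= 2*q - 12)
Before pos := 3*pos + 7: 2*acc < -1 ==> (3*pos + 6*q < -10 && 6*pos <= 2*q - 26)
Before q := 3*q + q: 2*acc < -1 ==> (3*pos + 24*q < -10 && 6*pos <= 8*q - 26)
Before acc := pos - 2: 2*pos < 3 ==> (3*pos + 24*q < -10 && 6*pos <= 8*q - 26)
Answer: WP = 2*pos < 3 ==> (3*pos + 24*q < -10 && 6*pos <= 8*q - 26)


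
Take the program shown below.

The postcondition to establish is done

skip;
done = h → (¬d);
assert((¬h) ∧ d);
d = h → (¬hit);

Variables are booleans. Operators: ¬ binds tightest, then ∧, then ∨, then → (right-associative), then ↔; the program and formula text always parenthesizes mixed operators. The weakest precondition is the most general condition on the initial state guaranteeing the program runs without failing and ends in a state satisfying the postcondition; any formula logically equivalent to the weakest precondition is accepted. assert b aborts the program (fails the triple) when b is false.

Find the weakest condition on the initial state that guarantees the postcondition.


Working backward. After the program, done must hold.
Before d := h → (¬hit): done
Before assert (¬h) ∧ d: (¬h) ∧ d ∧ done
Before done := h → (¬d): (¬h) ∧ d ∧ (h → (¬d))
Before skip: (¬h) ∧ d ∧ (h → (¬d))
Answer: WP = (¬h) ∧ d ∧ (h → (¬d))


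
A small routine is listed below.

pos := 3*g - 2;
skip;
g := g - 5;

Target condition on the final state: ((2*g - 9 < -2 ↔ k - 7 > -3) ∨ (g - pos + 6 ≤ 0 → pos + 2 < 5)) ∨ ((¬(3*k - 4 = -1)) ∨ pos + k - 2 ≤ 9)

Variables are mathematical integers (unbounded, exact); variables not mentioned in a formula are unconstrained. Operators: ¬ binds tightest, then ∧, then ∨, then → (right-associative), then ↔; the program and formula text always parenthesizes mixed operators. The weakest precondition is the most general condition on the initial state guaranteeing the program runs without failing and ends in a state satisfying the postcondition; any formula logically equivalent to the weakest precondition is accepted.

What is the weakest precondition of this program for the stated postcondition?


Working backward. After the program, the postcondition ((2*g - 9 < -2 ↔ k - 7 > -3) ∨ (g - pos + 6 ≤ 0 → pos + 2 < 5)) ∨ ((¬(3*k - 4 = -1)) ∨ pos + k - 2 ≤ 9) must hold; in canonical form it is (2*g < 7 ↔ k > 4) ∨ (g ≤ pos - 6 → pos < 3) ∨ (¬(3*k = 3)) ∨ k + pos ≤ 11.
Before g := g - 5: (2*g < 17 ↔ k > 4) ∨ (g ≤ pos - 1 → pos < 3) ∨ (¬(3*k = 3)) ∨ k + pos ≤ 11
Before skip: (2*g < 17 ↔ k > 4) ∨ (g ≤ pos - 1 → pos < 3) ∨ (¬(3*k = 3)) ∨ k + pos ≤ 11
Before pos := 3*g - 2: (2*g < 17 ↔ k > 4) ∨ (2*g ≥ 3 → 3*g < 5) ∨ (¬(3*k = 3)) ∨ 3*g + k ≤ 13
Answer: WP = (2*g < 17 ↔ k > 4) ∨ (2*g ≥ 3 → 3*g < 5) ∨ (¬(3*k = 3)) ∨ 3*g + k ≤ 13


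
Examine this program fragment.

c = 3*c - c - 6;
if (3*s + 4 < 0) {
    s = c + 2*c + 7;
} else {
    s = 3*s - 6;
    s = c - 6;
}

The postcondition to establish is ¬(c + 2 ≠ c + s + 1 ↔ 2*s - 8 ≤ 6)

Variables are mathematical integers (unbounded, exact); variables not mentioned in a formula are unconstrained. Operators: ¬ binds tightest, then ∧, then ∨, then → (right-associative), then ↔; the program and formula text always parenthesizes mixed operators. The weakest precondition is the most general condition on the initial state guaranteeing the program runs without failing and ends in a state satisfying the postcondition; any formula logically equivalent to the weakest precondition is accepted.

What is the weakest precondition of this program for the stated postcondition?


Working backward. After the program, the postcondition ¬(c + 2 ≠ c + s + 1 ↔ 2*s - 8 ≤ 6) must hold; in canonical form it is ¬(s ≠ 1 ↔ 2*s ≤ 14).
Then branch requires ¬(3*c ≠ -6 ↔ 6*c ≤ 0); else branch requires ¬(c ≠ 7 ↔ 2*c ≤ 26).
Before the if: (3*s < -4 → (¬(3*c ≠ -6 ↔ 6*c ≤ 0))) ∧ ((¬(3*s < -4)) → (¬(c ≠ 7 ↔ 2*c ≤ 26)))
Before c := 3*c - c - 6: (3*s < -4 → (¬(6*c ≠ 12 ↔ 12*c ≤ 36))) ∧ ((¬(3*s < -4)) → (¬(2*c ≠ 13 ↔ 4*c ≤ 38)))
Answer: WP = (3*s < -4 → (¬(6*c ≠ 12 ↔ 12*c ≤ 36))) ∧ ((¬(3*s < -4)) → (¬(2*c ≠ 13 ↔ 4*c ≤ 38)))


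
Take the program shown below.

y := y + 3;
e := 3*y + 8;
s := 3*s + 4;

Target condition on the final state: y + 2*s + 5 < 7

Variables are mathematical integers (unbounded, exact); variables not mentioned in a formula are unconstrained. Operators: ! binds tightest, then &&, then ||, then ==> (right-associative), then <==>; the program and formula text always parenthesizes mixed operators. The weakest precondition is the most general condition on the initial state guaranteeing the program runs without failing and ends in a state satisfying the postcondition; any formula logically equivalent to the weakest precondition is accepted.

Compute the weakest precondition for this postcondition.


Working backward. After the program, the postcondition y + 2*s + 5 < 7 must hold; in canonical form it is 2*s + y < 2.
Before s := 3*s + 4: 6*s + y < -6
Before e := 3*y + 8: 6*s + y < -6
Before y := y + 3: 6*s + y < -9
Answer: WP = 6*s + y < -9


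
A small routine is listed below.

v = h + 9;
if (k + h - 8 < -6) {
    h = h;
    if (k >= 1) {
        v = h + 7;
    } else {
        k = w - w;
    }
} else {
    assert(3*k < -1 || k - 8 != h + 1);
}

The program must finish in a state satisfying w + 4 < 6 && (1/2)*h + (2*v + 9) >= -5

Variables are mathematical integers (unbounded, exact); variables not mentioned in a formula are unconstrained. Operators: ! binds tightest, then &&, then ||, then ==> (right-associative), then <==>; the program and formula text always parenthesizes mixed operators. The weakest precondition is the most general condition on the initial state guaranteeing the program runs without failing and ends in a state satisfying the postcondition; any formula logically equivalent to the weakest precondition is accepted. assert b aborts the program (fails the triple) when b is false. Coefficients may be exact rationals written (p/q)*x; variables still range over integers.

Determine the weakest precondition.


Working backward. After the program, the postcondition w + 4 < 6 && (1/2)*h + (2*v + 9) >= -5 must hold; in canonical form it is w < 2 && (1/2)*h + 2*v >= -14.
Then branch requires (k >= 1 ==> (w < 2 && (5/2)*h >= -28)) && ((!(k >= 1)) ==> (w < 2 && (1/2)*h + 2*v >= -14)); else branch requires (3*k < -1 || k != h + 9) && w < 2 && (1/2)*h + 2*v >= -14.
Before the if: (h + k < 2 ==> ((k >= 1 ==> (w < 2 && (5/2)*h >= -28)) && ((!(k >= 1)) ==> (w < 2 && (1/2)*h + 2*v >= -14)))) && ((!(h + k < 2)) ==> ((3*k < -1 || k != h + 9) && w < 2 && (1/2)*h + 2*v >= -14))
Before v := h + 9: (h + k < 2 ==> ((k >= 1 ==> (w < 2 && (5/2)*h >= -28)) && ((!(k >= 1)) ==> (w < 2 && (5/2)*h >= -32)))) && ((!(h + k < 2)) ==> ((3*k < -1 || k != h + 9) && w < 2 && (5/2)*h >= -32))
Answer: WP = (h + k < 2 ==> ((k >= 1 ==> (w < 2 && (5/2)*h >= -28)) && ((!(k >= 1)) ==> (w < 2 && (5/2)*h >= -32)))) && ((!(h + k < 2)) ==> ((3*k < -1 || k != h + 9) && w < 2 && (5/2)*h >= -32))


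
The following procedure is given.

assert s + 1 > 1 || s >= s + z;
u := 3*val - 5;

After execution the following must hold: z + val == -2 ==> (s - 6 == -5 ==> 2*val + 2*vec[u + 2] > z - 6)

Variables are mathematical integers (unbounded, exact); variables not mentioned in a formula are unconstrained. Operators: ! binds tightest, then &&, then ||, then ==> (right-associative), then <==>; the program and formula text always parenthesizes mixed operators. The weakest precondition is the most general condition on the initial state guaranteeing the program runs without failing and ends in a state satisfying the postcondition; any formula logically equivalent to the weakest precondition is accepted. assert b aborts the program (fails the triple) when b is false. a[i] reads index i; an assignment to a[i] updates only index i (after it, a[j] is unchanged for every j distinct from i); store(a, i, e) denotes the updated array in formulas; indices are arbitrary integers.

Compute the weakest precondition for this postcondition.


Working backward. After the program, the postcondition z + val == -2 ==> (s - 6 == -5 ==> 2*val + 2*vec[u + 2] > z - 6) must hold; in canonical form it is val + z == -2 ==> (s == 1 ==> 2*vec[u + 2] + 2*val > z - 6).
Before u := 3*val - 5: val + z == -2 ==> (s == 1 ==> 2*vec[3*val - 3] + 2*val > z - 6)
Before assert s + 1 > 1 || s >= s + z: (s > 0 || z <= 0) && (val + z == -2 ==> (s == 1 ==> 2*vec[3*val - 3] + 2*val > z - 6))
Answer: WP = (s > 0 || z <= 0) && (val + z == -2 ==> (s == 1 ==> 2*vec[3*val - 3] + 2*val > z - 6))


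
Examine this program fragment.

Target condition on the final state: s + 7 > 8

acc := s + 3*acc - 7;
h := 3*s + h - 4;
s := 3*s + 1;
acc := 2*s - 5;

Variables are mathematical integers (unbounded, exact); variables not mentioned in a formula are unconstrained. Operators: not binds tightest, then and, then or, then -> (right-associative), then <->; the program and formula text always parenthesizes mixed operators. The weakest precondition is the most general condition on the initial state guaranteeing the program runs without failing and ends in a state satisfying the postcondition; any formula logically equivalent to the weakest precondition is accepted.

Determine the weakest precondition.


Working backward. After the program, the postcondition s + 7 > 8 must hold; in canonical form it is s > 1.
Before acc := 2*s - 5: s > 1
Before s := 3*s + 1: 3*s > 0
Before h := 3*s + h - 4: 3*s > 0
Before acc := s + 3*acc - 7: 3*s > 0
Answer: WP = 3*s > 0


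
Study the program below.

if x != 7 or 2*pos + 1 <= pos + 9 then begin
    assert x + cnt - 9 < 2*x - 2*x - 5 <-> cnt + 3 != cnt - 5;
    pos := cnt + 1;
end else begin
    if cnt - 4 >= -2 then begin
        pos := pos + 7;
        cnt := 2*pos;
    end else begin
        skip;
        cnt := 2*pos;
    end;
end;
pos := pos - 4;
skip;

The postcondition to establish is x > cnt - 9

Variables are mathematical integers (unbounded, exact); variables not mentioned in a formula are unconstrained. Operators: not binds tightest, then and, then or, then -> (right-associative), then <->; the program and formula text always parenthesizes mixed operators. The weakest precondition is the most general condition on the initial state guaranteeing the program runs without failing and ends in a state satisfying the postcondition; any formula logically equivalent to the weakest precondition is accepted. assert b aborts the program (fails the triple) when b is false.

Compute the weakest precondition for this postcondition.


Working backward. After the program, x > cnt - 9 must hold.
Before skip: x > cnt - 9
Before pos := pos - 4: x > cnt - 9
Then branch requires cnt + x < 4 and x > cnt - 9; else branch requires (cnt >= 2 -> x > 2*pos + 5) and ((not (cnt >= 2)) -> x > 2*pos - 9).
Before the if: ((x != 7 or pos <= 8) -> (cnt + x < 4 and x > cnt - 9)) and ((not (x != 7 or pos <= 8)) -> ((cnt >= 2 -> x > 2*pos + 5) and ((not (cnt >= 2)) -> x > 2*pos - 9)))
Answer: WP = ((x != 7 or pos <= 8) -> (cnt + x < 4 and x > cnt - 9)) and ((not (x != 7 or pos <= 8)) -> ((cnt >= 2 -> x > 2*pos + 5) and ((not (cnt >= 2)) -> x > 2*pos - 9)))


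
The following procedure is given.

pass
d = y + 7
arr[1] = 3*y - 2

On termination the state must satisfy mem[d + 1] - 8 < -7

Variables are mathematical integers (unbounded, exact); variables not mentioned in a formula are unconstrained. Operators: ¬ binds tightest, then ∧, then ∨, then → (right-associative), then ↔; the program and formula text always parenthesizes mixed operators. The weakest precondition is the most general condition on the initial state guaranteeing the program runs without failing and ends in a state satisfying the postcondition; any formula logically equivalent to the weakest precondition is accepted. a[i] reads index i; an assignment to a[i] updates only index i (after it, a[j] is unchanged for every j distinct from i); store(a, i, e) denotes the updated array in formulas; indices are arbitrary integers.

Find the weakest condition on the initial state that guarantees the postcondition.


Working backward. After the program, the postcondition mem[d + 1] - 8 < -7 must hold; in canonical form it is mem[d + 1] < 1.
Before arr[1] := 3*y - 2: mem[d + 1] < 1
Before d := y + 7: mem[y + 8] < 1
Before skip: mem[y + 8] < 1
Answer: WP = mem[y + 8] < 1


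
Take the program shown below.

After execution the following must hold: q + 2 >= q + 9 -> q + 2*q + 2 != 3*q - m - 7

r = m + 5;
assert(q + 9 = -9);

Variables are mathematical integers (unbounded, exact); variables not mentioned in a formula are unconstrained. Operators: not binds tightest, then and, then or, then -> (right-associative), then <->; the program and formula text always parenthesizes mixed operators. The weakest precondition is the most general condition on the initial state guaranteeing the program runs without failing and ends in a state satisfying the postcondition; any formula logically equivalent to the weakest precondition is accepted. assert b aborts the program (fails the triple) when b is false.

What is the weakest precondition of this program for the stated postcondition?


Working backward. After the program, the postcondition q + 2 >= q + 9 -> q + 2*q + 2 != 3*q - m - 7 must hold; in canonical form it is true.
Before assert q + 9 = -9: q = -18
Before r := m + 5: q = -18
Answer: WP = q = -18


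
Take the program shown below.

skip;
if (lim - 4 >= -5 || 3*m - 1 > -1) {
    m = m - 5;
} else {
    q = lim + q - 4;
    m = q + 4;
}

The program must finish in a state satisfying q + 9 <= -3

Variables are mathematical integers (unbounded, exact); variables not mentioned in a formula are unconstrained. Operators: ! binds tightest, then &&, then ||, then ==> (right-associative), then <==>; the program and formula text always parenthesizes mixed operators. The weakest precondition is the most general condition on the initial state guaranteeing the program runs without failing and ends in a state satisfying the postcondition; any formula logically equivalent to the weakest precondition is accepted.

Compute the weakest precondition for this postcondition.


Working backward. After the program, the postcondition q + 9 <= -3 must hold; in canonical form it is q <= -12.
Then branch requires q <= -12; else branch requires lim + q <= -8.
Before the if: ((lim >= -1 || 3*m > 0) ==> q <= -12) && ((!(lim >= -1 || 3*m > 0)) ==> lim + q <= -8)
Before skip: ((lim >= -1 || 3*m > 0) ==> q <= -12) && ((!(lim >= -1 || 3*m > 0)) ==> lim + q <= -8)
Answer: WP = ((lim >= -1 || 3*m > 0) ==> q <= -12) && ((!(lim >= -1 || 3*m > 0)) ==> lim + q <= -8)


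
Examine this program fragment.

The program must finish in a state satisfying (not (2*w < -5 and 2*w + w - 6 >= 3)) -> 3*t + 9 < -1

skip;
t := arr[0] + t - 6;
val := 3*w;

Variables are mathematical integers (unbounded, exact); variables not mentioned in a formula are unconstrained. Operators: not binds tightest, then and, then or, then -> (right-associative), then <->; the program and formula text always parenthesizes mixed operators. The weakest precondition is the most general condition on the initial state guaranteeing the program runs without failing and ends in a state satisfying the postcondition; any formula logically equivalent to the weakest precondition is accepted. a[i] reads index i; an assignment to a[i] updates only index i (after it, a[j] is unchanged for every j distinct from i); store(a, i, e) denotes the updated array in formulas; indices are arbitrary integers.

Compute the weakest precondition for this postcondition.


Working backward. After the program, the postcondition (not (2*w < -5 and 2*w + w - 6 >= 3)) -> 3*t + 9 < -1 must hold; in canonical form it is (not (2*w < -5 and 3*w >= 9)) -> 3*t < -10.
Before val := 3*w: (not (2*w < -5 and 3*w >= 9)) -> 3*t < -10
Before t := arr[0] + t - 6: (not (2*w < -5 and 3*w >= 9)) -> 3*arr[0] + 3*t < 8
Before skip: (not (2*w < -5 and 3*w >= 9)) -> 3*arr[0] + 3*t < 8
Answer: WP = (not (2*w < -5 and 3*w >= 9)) -> 3*arr[0] + 3*t < 8
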